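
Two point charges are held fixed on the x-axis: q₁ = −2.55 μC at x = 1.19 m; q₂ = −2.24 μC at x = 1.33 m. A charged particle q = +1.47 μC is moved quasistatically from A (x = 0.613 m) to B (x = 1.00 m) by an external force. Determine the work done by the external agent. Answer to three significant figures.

For quasistatic motion the external work equals the change in potential energy: W_ext = qΔV = q(V_B − V_A).
At A: distances to the source charges are 0.577 m, 0.717 m; V_A = Σ kqᵢ/rᵢ = -6.78×10⁴ V.
At B: distances to the source charges are 0.190 m, 0.330 m; V_B = Σ kqᵢ/rᵢ = -1.82×10⁵ V.
ΔV = V_B − V_A = -1.14×10⁵ V.
W_ext = qΔV = (1.47×10⁻⁶ C)(-1.14×10⁵ V) = -0.167 J.

-0.167 J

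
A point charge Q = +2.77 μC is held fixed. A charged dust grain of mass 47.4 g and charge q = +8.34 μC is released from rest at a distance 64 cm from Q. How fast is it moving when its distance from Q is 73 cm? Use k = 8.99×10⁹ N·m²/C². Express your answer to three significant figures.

1.30 m/s

Only the electrostatic force acts, so mechanical energy is conserved: ½mv² = U₁ − U₂ = kQq(1/r₁ − 1/r₂).
U₁ − U₂ = (8.99×10⁹ N·m²/C²)(2.77×10⁻⁶ C)(8.34×10⁻⁶ C)(1/0.640 − 1/0.730) = 0.0400 J.
v = √(2·0.0400/0.0474) = 1.30 m/s.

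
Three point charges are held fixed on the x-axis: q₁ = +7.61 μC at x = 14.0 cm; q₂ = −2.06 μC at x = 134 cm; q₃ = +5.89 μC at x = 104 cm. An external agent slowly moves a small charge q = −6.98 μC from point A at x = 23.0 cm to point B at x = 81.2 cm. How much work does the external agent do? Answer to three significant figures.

3.56 J

For quasistatic motion the external work equals the change in potential energy: W_ext = qΔV = q(V_B − V_A).
At A: distances to the source charges are 0.0900 m, 1.11 m, 0.810 m; V_A = Σ kqᵢ/rᵢ = 8.09×10⁵ V.
At B: distances to the source charges are 0.672 m, 0.528 m, 0.228 m; V_B = Σ kqᵢ/rᵢ = 2.99×10⁵ V.
ΔV = V_B − V_A = -5.10×10⁵ V.
W_ext = qΔV = (-6.98×10⁻⁶ C)(-5.10×10⁵ V) = 3.56 J.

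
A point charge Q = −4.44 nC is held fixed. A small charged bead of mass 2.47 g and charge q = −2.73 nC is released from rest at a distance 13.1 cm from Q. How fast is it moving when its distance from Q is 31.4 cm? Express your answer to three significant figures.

Only the electrostatic force acts, so mechanical energy is conserved: ½mv² = U₁ − U₂ = kQq(1/r₁ − 1/r₂).
U₁ − U₂ = (8.99×10⁹ N·m²/C²)(-4.44×10⁻⁹ C)(-2.73×10⁻⁹ C)(1/0.131 − 1/0.314) = 4.85×10⁻⁷ J.
v = √(2·4.85×10⁻⁷/2.47×10⁻³) = 0.0198 m/s.

0.0198 m/s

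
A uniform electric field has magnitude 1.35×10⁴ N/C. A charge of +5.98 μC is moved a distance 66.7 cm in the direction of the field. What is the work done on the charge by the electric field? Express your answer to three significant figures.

0.0538 J

The potential change for a displacement 66.7 cm in the direction of the field is ΔV = −Ed = -9000 V.
W_field = −qΔV = 0.0538 J.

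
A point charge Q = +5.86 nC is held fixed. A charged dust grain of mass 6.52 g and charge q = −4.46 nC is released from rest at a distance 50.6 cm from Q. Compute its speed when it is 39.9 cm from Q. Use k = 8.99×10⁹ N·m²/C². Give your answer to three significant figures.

Only the electrostatic force acts, so mechanical energy is conserved: ½mv² = U₁ − U₂ = kQq(1/r₁ − 1/r₂).
U₁ − U₂ = (8.99×10⁹ N·m²/C²)(5.86×10⁻⁹ C)(-4.46×10⁻⁹ C)(1/0.506 − 1/0.399) = 1.25×10⁻⁷ J.
v = √(2·1.25×10⁻⁷/6.52×10⁻³) = 6.18×10⁻³ m/s.

6.18×10⁻³ m/s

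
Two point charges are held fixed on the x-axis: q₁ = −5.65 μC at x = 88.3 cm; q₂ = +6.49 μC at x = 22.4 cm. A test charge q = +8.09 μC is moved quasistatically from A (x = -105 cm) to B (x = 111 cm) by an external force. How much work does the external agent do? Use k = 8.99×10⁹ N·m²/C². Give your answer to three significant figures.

For quasistatic motion the external work equals the change in potential energy: W_ext = qΔV = q(V_B − V_A).
At A: distances to the source charges are 1.93 m, 1.27 m; V_A = Σ kqᵢ/rᵢ = 1.95×10⁴ V.
At B: distances to the source charges are 0.227 m, 0.886 m; V_B = Σ kqᵢ/rᵢ = -1.58×10⁵ V.
ΔV = V_B − V_A = -1.77×10⁵ V.
W_ext = qΔV = (8.09×10⁻⁶ C)(-1.77×10⁵ V) = -1.44 J.

-1.44 J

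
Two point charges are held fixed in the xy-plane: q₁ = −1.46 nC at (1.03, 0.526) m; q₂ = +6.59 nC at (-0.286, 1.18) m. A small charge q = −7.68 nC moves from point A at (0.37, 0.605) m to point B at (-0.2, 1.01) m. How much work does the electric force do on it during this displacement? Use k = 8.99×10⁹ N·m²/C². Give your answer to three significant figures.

The work done by the electric force is W_field = −ΔU = −q(V_B − V_A) = q(V_A − V_B).
At A: distances to the source charges are 0.665 m, 0.872 m; V_A = Σ kqᵢ/rᵢ = 48.2 V.
At B: distances to the source charges are 1.32 m, 0.191 m; V_B = Σ kqᵢ/rᵢ = 301 V.
ΔV = V_B − V_A = 253 V.
W_field = −qΔV = −(-7.68×10⁻⁹ C)(253 V) = 1.94×10⁻⁶ J.

1.94×10⁻⁶ J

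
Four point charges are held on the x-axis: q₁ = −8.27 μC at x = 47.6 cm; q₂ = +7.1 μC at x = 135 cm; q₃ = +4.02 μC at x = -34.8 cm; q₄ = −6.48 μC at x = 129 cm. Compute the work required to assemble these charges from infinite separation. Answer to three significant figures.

-7.26 J

The assembly work is the sum of pairwise potential energies, U = Σ_{i<j} kqᵢqⱼ/rᵢⱼ.
Pair separations: r₁₂ = 0.874 m, r₁₃ = 0.824 m, r₁₄ = 0.814 m, r₂₃ = 1.70 m, r₂₄ = 0.0600 m, r₃₄ = 1.64 m.
Summing all 6 pair terms gives U = -7.26 J.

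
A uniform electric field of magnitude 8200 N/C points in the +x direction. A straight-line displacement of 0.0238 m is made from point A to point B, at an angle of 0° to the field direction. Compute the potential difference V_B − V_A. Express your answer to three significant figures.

-195 V

Only the component of displacement along E changes the potential: ΔV = −E·d·cosθ.
ΔV = −(8200 V/m)(0.0238 m)cos0° = -195 V.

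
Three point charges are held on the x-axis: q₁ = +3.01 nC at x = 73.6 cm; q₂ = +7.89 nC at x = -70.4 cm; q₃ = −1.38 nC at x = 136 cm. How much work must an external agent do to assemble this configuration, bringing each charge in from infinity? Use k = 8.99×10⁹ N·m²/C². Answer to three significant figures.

4.10×10⁻⁸ J

The assembly work is the sum of pairwise potential energies, U = Σ_{i<j} kqᵢqⱼ/rᵢⱼ.
Pair separations: r₁₂ = 1.44 m, r₁₃ = 0.624 m, r₂₃ = 2.06 m.
U = (1.48×10⁻⁷) + (-5.98×10⁻⁸) + (-4.74×10⁻⁸) = 4.10×10⁻⁸ J.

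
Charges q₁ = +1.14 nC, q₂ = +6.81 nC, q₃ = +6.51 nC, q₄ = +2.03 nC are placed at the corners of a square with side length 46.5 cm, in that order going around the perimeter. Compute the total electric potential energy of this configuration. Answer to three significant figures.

1.60×10⁻⁶ J

The work to assemble the configuration equals its total potential energy, U = Σ kqᵢqⱼ/rᵢⱼ over all pairs.
The four side pairs have separation 0.465 m and the two diagonal pairs 0.658 m.
Summing all 6 pair terms gives U = 1.60×10⁻⁶ J.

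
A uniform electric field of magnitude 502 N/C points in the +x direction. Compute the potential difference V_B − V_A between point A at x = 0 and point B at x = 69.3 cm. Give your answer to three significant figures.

In a uniform field, potential decreases in the direction of E: V_B − V_A = −E·Δx.
V_B − V_A = −(502 V/m)(0.693 m) = -348 V.

-348 V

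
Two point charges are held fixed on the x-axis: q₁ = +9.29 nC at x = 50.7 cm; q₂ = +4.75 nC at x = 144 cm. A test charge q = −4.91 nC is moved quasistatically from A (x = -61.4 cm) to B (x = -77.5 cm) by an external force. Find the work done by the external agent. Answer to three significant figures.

For quasistatic motion the external work equals the change in potential energy: W_ext = qΔV = q(V_B − V_A).
At A: distances to the source charges are 1.12 m, 2.05 m; V_A = Σ kqᵢ/rᵢ = 95.3 V.
At B: distances to the source charges are 1.28 m, 2.21 m; V_B = Σ kqᵢ/rᵢ = 84.4 V.
ΔV = V_B − V_A = -10.9 V.
W_ext = qΔV = (-4.91×10⁻⁹ C)(-10.9 V) = 5.34×10⁻⁸ J.

5.34×10⁻⁸ J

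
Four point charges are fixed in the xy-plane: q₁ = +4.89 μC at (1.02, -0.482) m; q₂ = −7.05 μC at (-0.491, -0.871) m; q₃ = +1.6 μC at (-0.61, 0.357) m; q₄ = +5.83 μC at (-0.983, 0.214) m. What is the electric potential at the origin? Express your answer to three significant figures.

Electric potential is a scalar, so the contributions from each charge add algebraically: V = Σ kqᵢ/rᵢ.
Distances from the field point to each charge: r₁ = 1.13 m, r₂ = 1.00 m, r₃ = 0.707 m, r₄ = 1.01 m.
V = k[(4.89×10⁻⁶)/(1.13) + (-7.05×10⁻⁶)/(1.00) + (1.60×10⁻⁶)/(0.707) + (5.83×10⁻⁶)/(1.01)] = 4.80×10⁴ V.

4.80×10⁴ V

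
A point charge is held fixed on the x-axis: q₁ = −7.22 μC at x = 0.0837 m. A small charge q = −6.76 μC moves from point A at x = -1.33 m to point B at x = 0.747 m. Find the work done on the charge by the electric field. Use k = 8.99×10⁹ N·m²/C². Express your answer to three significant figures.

The work done by the electric force is W_field = −ΔU = −q(V_B − V_A) = q(V_A − V_B).
At A: distance to the source charge is 1.41 m; V_A = kq₁/r = -4.59×10⁴ V.
At B: distance to the source charge is 0.663 m; V_B = kq₁/r = -9.79×10⁴ V.
ΔV = V_B − V_A = -5.19×10⁴ V.
W_field = −qΔV = −(-6.76×10⁻⁶ C)(-5.19×10⁴ V) = -0.351 J.

-0.351 J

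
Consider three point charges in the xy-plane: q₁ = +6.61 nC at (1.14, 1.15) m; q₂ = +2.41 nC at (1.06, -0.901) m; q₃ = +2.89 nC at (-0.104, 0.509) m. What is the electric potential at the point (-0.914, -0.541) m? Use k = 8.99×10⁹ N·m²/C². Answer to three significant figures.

Electric potential is a scalar, so the contributions from each charge add algebraically: V = Σ kqᵢ/rᵢ.
Distances from the field point to each charge: r₁ = 2.66 m, r₂ = 2.01 m, r₃ = 1.33 m.
V = k[(6.61×10⁻⁹)/(2.66) + (2.41×10⁻⁹)/(2.01) + (2.89×10⁻⁹)/(1.33)] = 52.7 V.

52.7 V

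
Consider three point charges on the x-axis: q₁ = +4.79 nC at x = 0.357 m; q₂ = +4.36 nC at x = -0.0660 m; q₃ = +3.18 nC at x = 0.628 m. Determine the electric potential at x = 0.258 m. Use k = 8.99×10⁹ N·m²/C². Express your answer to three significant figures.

633 V

Electric potential is a scalar, so the contributions from each charge add algebraically: V = Σ kqᵢ/rᵢ.
Distances from the field point to each charge: r₁ = 0.0990 m, r₂ = 0.324 m, r₃ = 0.370 m.
V = k[(4.79×10⁻⁹)/(0.0990) + (4.36×10⁻⁹)/(0.324) + (3.18×10⁻⁹)/(0.370)] = 633 V.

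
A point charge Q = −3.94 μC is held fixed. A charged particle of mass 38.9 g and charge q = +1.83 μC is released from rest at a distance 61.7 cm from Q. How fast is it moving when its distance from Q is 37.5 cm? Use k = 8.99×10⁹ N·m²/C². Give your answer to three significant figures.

Only the electrostatic force acts, so mechanical energy is conserved: ½mv² = U₁ − U₂ = kQq(1/r₁ − 1/r₂).
U₁ − U₂ = (8.99×10⁹ N·m²/C²)(-3.94×10⁻⁶ C)(1.83×10⁻⁶ C)(1/0.617 − 1/0.375) = 0.0678 J.
v = √(2·0.0678/0.0389) = 1.87 m/s.

1.87 m/s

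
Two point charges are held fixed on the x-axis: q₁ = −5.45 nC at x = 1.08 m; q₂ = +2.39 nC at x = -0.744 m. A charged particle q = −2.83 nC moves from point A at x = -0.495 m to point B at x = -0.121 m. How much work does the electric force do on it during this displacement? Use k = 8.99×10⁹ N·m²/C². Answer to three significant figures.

The work done by the electric force is W_field = −ΔU = −q(V_B − V_A) = q(V_A − V_B).
At A: distances to the source charges are 1.58 m, 0.249 m; V_A = Σ kqᵢ/rᵢ = 55.2 V.
At B: distances to the source charges are 1.20 m, 0.623 m; V_B = Σ kqᵢ/rᵢ = -6.31 V.
ΔV = V_B − V_A = -61.5 V.
W_field = −qΔV = −(-2.83×10⁻⁹ C)(-61.5 V) = -1.74×10⁻⁷ J.

-1.74×10⁻⁷ J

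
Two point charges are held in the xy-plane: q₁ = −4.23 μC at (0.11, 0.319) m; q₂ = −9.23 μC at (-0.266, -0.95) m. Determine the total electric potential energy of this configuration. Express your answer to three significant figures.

The assembly work is the sum of pairwise potential energies, U = Σ_{i<j} kqᵢqⱼ/rᵢⱼ.
Pair separations: r₁₂ = 1.32 m.
U = (0.265) = 0.265 J.

0.265 J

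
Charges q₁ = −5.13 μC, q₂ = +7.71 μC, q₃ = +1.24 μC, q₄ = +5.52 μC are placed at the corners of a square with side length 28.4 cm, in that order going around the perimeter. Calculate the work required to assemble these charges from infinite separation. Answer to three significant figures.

-0.819 J

The work to assemble the configuration equals its total potential energy, U = Σ kqᵢqⱼ/rᵢⱼ over all pairs.
The four side pairs have separation 0.284 m and the two diagonal pairs 0.402 m.
Summing all 6 pair terms gives U = -0.819 J.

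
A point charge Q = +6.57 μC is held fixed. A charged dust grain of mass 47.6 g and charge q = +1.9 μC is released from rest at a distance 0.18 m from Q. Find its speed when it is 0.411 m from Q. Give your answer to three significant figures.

3.84 m/s

Only the electrostatic force acts, so mechanical energy is conserved: ½mv² = U₁ − U₂ = kQq(1/r₁ − 1/r₂).
U₁ − U₂ = (8.99×10⁹ N·m²/C²)(6.57×10⁻⁶ C)(1.90×10⁻⁶ C)(1/0.180 − 1/0.411) = 0.350 J.
v = √(2·0.350/0.0476) = 3.84 m/s.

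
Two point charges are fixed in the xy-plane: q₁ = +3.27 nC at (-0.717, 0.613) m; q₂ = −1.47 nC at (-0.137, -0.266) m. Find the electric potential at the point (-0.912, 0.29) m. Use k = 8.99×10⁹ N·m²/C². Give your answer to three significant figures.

The total potential is the scalar sum of each charge's contribution, V = Σ kqᵢ/rᵢ.
Distances from the field point to each charge: r₁ = 0.377 m, r₂ = 0.954 m.
V = k[(3.27×10⁻⁹)/(0.377) + (-1.47×10⁻⁹)/(0.954)] = 64.1 V.

64.1 V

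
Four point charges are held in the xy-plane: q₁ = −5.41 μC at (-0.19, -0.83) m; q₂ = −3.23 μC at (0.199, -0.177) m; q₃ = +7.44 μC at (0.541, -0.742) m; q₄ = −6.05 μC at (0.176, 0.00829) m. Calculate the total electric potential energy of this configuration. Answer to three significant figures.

0.166 J

The work to assemble the configuration equals its total potential energy, U = Σ kqᵢqⱼ/rᵢⱼ over all pairs.
Pair separations: r₁₂ = 0.760 m, r₁₃ = 0.736 m, r₁₄ = 0.915 m, r₂₃ = 0.660 m, r₂₄ = 0.187 m, r₃₄ = 0.834 m.
Summing all 6 pair terms gives U = 0.166 J.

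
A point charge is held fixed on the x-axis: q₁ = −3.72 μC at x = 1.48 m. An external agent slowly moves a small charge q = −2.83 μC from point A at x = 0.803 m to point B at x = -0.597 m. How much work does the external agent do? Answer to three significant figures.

-0.0942 J

For quasistatic motion the external work equals the change in potential energy: W_ext = qΔV = q(V_B − V_A).
At A: distance to the source charge is 0.677 m; V_A = kq₁/r = -4.94×10⁴ V.
At B: distance to the source charge is 2.08 m; V_B = kq₁/r = -1.61×10⁴ V.
ΔV = V_B − V_A = 3.33×10⁴ V.
W_ext = qΔV = (-2.83×10⁻⁶ C)(3.33×10⁴ V) = -0.0942 J.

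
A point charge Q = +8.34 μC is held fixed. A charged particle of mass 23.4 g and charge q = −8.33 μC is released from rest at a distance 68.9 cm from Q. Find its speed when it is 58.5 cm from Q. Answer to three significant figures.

Only the electrostatic force acts, so mechanical energy is conserved: ½mv² = U₁ − U₂ = kQq(1/r₁ − 1/r₂).
U₁ − U₂ = (8.99×10⁹ N·m²/C²)(8.34×10⁻⁶ C)(-8.33×10⁻⁶ C)(1/0.689 − 1/0.585) = 0.161 J.
v = √(2·0.161/0.0234) = 3.71 m/s.

3.71 m/s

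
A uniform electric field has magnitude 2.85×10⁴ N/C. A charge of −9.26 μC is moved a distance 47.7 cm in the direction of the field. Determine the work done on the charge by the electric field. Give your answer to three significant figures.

The potential change for a displacement 47.7 cm in the direction of the field is ΔV = −Ed = -1.36×10⁴ V.
W_field = −qΔV = -0.126 J.

-0.126 J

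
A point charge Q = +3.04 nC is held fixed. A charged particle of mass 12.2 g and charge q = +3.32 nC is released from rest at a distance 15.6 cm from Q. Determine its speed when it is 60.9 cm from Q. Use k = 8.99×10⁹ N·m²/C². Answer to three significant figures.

8.42×10⁻³ m/s

Only the electrostatic force acts, so mechanical energy is conserved: ½mv² = U₁ − U₂ = kQq(1/r₁ − 1/r₂).
U₁ − U₂ = (8.99×10⁹ N·m²/C²)(3.04×10⁻⁹ C)(3.32×10⁻⁹ C)(1/0.156 − 1/0.609) = 4.33×10⁻⁷ J.
v = √(2·4.33×10⁻⁷/0.0122) = 8.42×10⁻³ m/s.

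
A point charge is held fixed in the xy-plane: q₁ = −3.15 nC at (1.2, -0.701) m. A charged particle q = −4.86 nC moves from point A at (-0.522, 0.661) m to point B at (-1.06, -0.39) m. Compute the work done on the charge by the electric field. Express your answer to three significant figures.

The work done by the electric force is W_field = −ΔU = −q(V_B − V_A) = q(V_A − V_B).
At A: distance to the source charge is 2.20 m; V_A = kq₁/r = -12.9 V.
At B: distance to the source charge is 2.28 m; V_B = kq₁/r = -12.4 V.
ΔV = V_B − V_A = 0.485 V.
W_field = −qΔV = −(-4.86×10⁻⁹ C)(0.485 V) = 2.36×10⁻⁹ J.

2.36×10⁻⁹ J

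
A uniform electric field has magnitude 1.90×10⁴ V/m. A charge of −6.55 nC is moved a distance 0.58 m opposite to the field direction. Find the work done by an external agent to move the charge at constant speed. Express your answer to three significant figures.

The potential change for a displacement 0.58 m opposite to the field direction is ΔV = +Ed = 1.10×10⁴ V.
W_ext = qΔV = -7.22×10⁻⁵ J.

-7.22×10⁻⁵ J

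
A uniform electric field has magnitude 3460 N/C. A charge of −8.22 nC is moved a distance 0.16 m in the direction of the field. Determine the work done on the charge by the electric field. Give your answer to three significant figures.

-4.55×10⁻⁶ J

The potential change for a displacement 0.16 m in the direction of the field is ΔV = −Ed = -554 V.
W_field = −qΔV = -4.55×10⁻⁶ J.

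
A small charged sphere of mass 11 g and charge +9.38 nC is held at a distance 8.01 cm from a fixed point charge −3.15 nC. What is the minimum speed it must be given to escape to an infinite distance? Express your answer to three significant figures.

0.0246 m/s

To just escape, total mechanical energy must reach zero at infinity: ½mv²_min + U = 0, so ½mv²_min = −U = |kQq|/r.
|U| = |kQq|/r = (8.99×10⁹ N·m²/C²)(3.15×10⁻⁹)(9.38×10⁻⁹)/(0.0801) = 3.32×10⁻⁶ J.
v_min = √(2|U|/m) = √(2·3.32×10⁻⁶/0.0110) = 0.0246 m/s.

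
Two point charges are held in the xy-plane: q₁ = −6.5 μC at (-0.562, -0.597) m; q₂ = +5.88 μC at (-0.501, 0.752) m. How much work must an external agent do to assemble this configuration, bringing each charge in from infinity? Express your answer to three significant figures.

The work to assemble the configuration equals its total potential energy, U = Σ kqᵢqⱼ/rᵢⱼ over all pairs.
Pair separations: r₁₂ = 1.35 m.
U = (-0.254) = -0.254 J.

-0.254 J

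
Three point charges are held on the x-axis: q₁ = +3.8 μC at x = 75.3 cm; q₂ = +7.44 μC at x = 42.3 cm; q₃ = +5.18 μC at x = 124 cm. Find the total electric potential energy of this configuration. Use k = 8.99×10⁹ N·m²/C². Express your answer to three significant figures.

1.56 J

The work to assemble the configuration equals its total potential energy, U = Σ kqᵢqⱼ/rᵢⱼ over all pairs.
Pair separations: r₁₂ = 0.330 m, r₁₃ = 0.487 m, r₂₃ = 0.817 m.
U = (0.770) + (0.363) + (0.424) = 1.56 J.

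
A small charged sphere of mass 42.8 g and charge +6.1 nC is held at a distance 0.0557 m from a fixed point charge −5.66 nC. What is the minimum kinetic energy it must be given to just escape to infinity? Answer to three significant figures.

5.57×10⁻⁶ J

To just escape, total mechanical energy must reach zero at infinity: ½mv²_min + U = 0, so ½mv²_min = −U = |kQq|/r.
|U| = |kQq|/r = (8.99×10⁹ N·m²/C²)(5.66×10⁻⁹)(6.10×10⁻⁹)/(0.0557) = 5.57×10⁻⁶ J.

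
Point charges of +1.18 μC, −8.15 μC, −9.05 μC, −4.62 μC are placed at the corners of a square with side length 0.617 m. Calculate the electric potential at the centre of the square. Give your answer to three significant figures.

-4.25×10⁵ V

The total potential is the scalar sum of each charge's contribution, V = Σ kqᵢ/rᵢ.
The distance from each corner to the centre is a√2/2 = 0.436 m.
V = k[(1.18×10⁻⁶)/(0.436) + (-8.15×10⁻⁶)/(0.436) + (-9.05×10⁻⁶)/(0.436) + (-4.62×10⁻⁶)/(0.436)] = -4.25×10⁵ V.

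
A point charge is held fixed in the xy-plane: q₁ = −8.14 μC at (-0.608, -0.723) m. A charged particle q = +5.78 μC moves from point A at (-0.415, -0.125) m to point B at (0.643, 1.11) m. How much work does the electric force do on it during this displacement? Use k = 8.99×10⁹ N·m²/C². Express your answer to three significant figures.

The work done by the electric force is W_field = −ΔU = −q(V_B − V_A) = q(V_A − V_B).
At A: distance to the source charge is 0.628 m; V_A = kq₁/r = -1.16×10⁵ V.
At B: distance to the source charge is 2.22 m; V_B = kq₁/r = -3.30×10⁴ V.
ΔV = V_B − V_A = 8.35×10⁴ V.
W_field = −qΔV = −(5.78×10⁻⁶ C)(8.35×10⁴ V) = -0.483 J.

-0.483 J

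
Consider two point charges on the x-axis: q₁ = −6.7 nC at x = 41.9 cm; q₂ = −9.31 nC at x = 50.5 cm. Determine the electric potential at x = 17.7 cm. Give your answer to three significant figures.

Electric potential is a scalar, so the contributions from each charge add algebraically: V = Σ kqᵢ/rᵢ.
Distances from the field point to each charge: r₁ = 0.242 m, r₂ = 0.328 m.
V = k[(-6.70×10⁻⁹)/(0.242) + (-9.31×10⁻⁹)/(0.328)] = -504 V.

-504 V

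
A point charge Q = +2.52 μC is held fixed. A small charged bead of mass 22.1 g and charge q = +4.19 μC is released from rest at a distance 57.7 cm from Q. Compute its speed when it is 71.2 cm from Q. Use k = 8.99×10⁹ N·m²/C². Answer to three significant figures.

Only the electrostatic force acts, so mechanical energy is conserved: ½mv² = U₁ − U₂ = kQq(1/r₁ − 1/r₂).
U₁ − U₂ = (8.99×10⁹ N·m²/C²)(2.52×10⁻⁶ C)(4.19×10⁻⁶ C)(1/0.577 − 1/0.712) = 0.0312 J.
v = √(2·0.0312/0.0221) = 1.68 m/s.

1.68 m/s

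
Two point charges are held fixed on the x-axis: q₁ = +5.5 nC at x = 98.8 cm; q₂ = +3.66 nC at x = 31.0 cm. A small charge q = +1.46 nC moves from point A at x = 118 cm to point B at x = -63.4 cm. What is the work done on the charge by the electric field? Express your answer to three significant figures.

3.36×10⁻⁷ J

The work done by the electric force is W_field = −ΔU = −q(V_B − V_A) = q(V_A − V_B).
At A: distances to the source charges are 0.192 m, 0.870 m; V_A = Σ kqᵢ/rᵢ = 295 V.
At B: distances to the source charges are 1.62 m, 0.944 m; V_B = Σ kqᵢ/rᵢ = 65.3 V.
ΔV = V_B − V_A = -230 V.
W_field = −qΔV = −(1.46×10⁻⁹ C)(-230 V) = 3.36×10⁻⁷ J.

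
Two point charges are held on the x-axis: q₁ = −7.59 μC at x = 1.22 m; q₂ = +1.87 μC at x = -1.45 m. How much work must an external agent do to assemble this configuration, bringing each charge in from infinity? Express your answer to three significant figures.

The assembly work is the sum of pairwise potential energies, U = Σ_{i<j} kqᵢqⱼ/rᵢⱼ.
Pair separations: r₁₂ = 2.67 m.
U = (-0.0478) = -0.0478 J.

-0.0478 J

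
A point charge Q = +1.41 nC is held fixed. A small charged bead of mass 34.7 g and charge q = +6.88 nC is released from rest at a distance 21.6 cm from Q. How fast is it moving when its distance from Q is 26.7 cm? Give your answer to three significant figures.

Only the electrostatic force acts, so mechanical energy is conserved: ½mv² = U₁ − U₂ = kQq(1/r₁ − 1/r₂).
U₁ − U₂ = (8.99×10⁹ N·m²/C²)(1.41×10⁻⁹ C)(6.88×10⁻⁹ C)(1/0.216 − 1/0.267) = 7.71×10⁻⁸ J.
v = √(2·7.71×10⁻⁸/0.0347) = 2.11×10⁻³ m/s.

2.11×10⁻³ m/s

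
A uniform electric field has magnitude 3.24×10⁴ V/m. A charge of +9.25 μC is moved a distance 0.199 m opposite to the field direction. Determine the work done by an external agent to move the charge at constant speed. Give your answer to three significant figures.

The potential change for a displacement 0.199 m opposite to the field direction is ΔV = +Ed = 6450 V.
W_ext = qΔV = 0.0596 J.

0.0596 J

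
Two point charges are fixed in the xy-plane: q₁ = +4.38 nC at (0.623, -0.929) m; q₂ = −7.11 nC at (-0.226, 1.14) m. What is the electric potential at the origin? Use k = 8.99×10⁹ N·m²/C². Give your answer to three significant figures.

-19.8 V

The total potential is the scalar sum of each charge's contribution, V = Σ kqᵢ/rᵢ.
Distances from the field point to each charge: r₁ = 1.12 m, r₂ = 1.16 m.
V = k[(4.38×10⁻⁹)/(1.12) + (-7.11×10⁻⁹)/(1.16)] = -19.8 V.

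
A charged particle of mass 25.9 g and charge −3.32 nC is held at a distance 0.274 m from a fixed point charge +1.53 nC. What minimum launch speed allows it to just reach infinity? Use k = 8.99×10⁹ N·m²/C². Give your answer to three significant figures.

3.59×10⁻³ m/s

To just escape, total mechanical energy must reach zero at infinity: ½mv²_min + U = 0, so ½mv²_min = −U = |kQq|/r.
|U| = |kQq|/r = (8.99×10⁹ N·m²/C²)(1.53×10⁻⁹)(3.32×10⁻⁹)/(0.274) = 1.67×10⁻⁷ J.
v_min = √(2|U|/m) = √(2·1.67×10⁻⁷/0.0259) = 3.59×10⁻³ m/s.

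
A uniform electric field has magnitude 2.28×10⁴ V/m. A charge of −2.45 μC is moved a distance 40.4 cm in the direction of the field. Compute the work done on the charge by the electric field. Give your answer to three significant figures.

-0.0226 J

The potential change for a displacement 40.4 cm in the direction of the field is ΔV = −Ed = -9210 V.
W_field = −qΔV = -0.0226 J.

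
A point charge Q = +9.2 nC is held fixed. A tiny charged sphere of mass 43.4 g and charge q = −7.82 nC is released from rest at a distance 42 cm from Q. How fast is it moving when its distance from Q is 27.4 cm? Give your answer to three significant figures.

Only the electrostatic force acts, so mechanical energy is conserved: ½mv² = U₁ − U₂ = kQq(1/r₁ − 1/r₂).
U₁ − U₂ = (8.99×10⁹ N·m²/C²)(9.20×10⁻⁹ C)(-7.82×10⁻⁹ C)(1/0.420 − 1/0.274) = 8.21×10⁻⁷ J.
v = √(2·8.21×10⁻⁷/0.0434) = 6.15×10⁻³ m/s.

6.15×10⁻³ m/s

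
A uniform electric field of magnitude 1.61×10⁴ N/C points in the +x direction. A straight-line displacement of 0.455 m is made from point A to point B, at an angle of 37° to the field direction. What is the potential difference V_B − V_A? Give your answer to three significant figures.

-5850 V

Only the component of displacement along E changes the potential: ΔV = −E·d·cosθ.
ΔV = −(1.61×10⁴ V/m)(0.455 m)cos37° = -5850 V.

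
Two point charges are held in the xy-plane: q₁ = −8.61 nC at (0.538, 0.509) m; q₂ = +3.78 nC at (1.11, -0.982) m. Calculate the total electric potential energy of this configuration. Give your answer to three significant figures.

The assembly work is the sum of pairwise potential energies, U = Σ_{i<j} kqᵢqⱼ/rᵢⱼ.
Pair separations: r₁₂ = 1.60 m.
U = (-1.83×10⁻⁷) = -1.83×10⁻⁷ J.

-1.83×10⁻⁷ J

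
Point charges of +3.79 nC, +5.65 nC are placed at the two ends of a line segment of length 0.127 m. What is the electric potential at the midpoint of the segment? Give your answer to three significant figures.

The total potential is the scalar sum of each charge's contribution, V = Σ kqᵢ/rᵢ.
Each charge is 0.0635 m from the midpoint.
V = k[(3.79×10⁻⁹)/(0.0635) + (5.65×10⁻⁹)/(0.0635)] = 1340 V.

1340 V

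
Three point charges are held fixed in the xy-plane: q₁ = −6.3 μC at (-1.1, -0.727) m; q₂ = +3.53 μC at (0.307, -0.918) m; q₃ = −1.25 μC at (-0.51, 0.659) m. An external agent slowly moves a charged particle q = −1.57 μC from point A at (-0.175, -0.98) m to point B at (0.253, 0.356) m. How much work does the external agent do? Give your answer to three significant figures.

0.0330 J

For quasistatic motion the external work equals the change in potential energy: W_ext = qΔV = q(V_B − V_A).
At A: distances to the source charges are 0.959 m, 0.486 m, 1.67 m; V_A = Σ kqᵢ/rᵢ = -476 V.
At B: distances to the source charges are 1.73 m, 1.28 m, 0.821 m; V_B = Σ kqᵢ/rᵢ = -2.15×10⁴ V.
ΔV = V_B − V_A = -2.10×10⁴ V.
W_ext = qΔV = (-1.57×10⁻⁶ C)(-2.10×10⁴ V) = 0.0330 J.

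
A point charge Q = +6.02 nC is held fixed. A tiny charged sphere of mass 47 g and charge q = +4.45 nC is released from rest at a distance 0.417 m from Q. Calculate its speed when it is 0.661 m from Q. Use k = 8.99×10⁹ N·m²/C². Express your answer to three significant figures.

Only the electrostatic force acts, so mechanical energy is conserved: ½mv² = U₁ − U₂ = kQq(1/r₁ − 1/r₂).
U₁ − U₂ = (8.99×10⁹ N·m²/C²)(6.02×10⁻⁹ C)(4.45×10⁻⁹ C)(1/0.417 − 1/0.661) = 2.13×10⁻⁷ J.
v = √(2·2.13×10⁻⁷/0.0470) = 3.01×10⁻³ m/s.

3.01×10⁻³ m/s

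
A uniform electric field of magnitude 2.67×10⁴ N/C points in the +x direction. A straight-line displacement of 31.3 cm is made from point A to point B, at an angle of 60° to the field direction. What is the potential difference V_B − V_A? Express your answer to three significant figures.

Only the component of displacement along E changes the potential: ΔV = −E·d·cosθ.
ΔV = −(2.67×10⁴ V/m)(0.313 m)cos60° = -4180 V.

-4180 V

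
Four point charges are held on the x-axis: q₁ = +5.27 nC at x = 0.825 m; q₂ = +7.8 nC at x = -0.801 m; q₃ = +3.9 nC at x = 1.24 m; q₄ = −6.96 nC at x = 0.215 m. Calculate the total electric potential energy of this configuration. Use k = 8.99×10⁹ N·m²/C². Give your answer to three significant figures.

-4.53×10⁻⁷ J

The work to assemble the configuration equals its total potential energy, U = Σ kqᵢqⱼ/rᵢⱼ over all pairs.
Pair separations: r₁₂ = 1.63 m, r₁₃ = 0.415 m, r₁₄ = 0.610 m, r₂₃ = 2.04 m, r₂₄ = 1.02 m, r₃₄ = 1.02 m.
Summing all 6 pair terms gives U = -4.53×10⁻⁷ J.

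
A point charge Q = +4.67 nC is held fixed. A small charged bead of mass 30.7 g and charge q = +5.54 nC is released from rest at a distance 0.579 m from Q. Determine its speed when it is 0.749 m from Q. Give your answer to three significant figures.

Only the electrostatic force acts, so mechanical energy is conserved: ½mv² = U₁ − U₂ = kQq(1/r₁ − 1/r₂).
U₁ − U₂ = (8.99×10⁹ N·m²/C²)(4.67×10⁻⁹ C)(5.54×10⁻⁹ C)(1/0.579 − 1/0.749) = 9.12×10⁻⁸ J.
v = √(2·9.12×10⁻⁸/0.0307) = 2.44×10⁻³ m/s.

2.44×10⁻³ m/s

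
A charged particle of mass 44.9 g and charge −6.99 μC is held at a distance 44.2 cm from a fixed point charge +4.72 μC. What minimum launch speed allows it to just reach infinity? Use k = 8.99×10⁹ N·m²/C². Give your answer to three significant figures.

5.47 m/s

To just escape, total mechanical energy must reach zero at infinity: ½mv²_min + U = 0, so ½mv²_min = −U = |kQq|/r.
|U| = |kQq|/r = (8.99×10⁹ N·m²/C²)(4.72×10⁻⁶)(6.99×10⁻⁶)/(0.442) = 0.671 J.
v_min = √(2|U|/m) = √(2·0.671/0.0449) = 5.47 m/s.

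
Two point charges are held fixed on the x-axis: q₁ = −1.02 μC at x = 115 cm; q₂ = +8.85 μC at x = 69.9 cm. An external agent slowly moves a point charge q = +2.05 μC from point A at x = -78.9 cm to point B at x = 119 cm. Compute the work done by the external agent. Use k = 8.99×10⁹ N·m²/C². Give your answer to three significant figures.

For quasistatic motion the external work equals the change in potential energy: W_ext = qΔV = q(V_B − V_A).
At A: distances to the source charges are 1.94 m, 1.49 m; V_A = Σ kqᵢ/rᵢ = 4.87×10⁴ V.
At B: distances to the source charges are 0.0400 m, 0.491 m; V_B = Σ kqᵢ/rᵢ = -6.72×10⁴ V.
ΔV = V_B − V_A = -1.16×10⁵ V.
W_ext = qΔV = (2.05×10⁻⁶ C)(-1.16×10⁵ V) = -0.238 J.

-0.238 J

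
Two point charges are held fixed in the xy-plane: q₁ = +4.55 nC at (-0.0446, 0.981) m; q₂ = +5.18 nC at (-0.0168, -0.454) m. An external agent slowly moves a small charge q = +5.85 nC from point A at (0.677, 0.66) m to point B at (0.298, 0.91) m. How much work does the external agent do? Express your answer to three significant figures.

For quasistatic motion the external work equals the change in potential energy: W_ext = qΔV = q(V_B − V_A).
At A: distances to the source charges are 0.790 m, 1.31 m; V_A = Σ kqᵢ/rᵢ = 87.3 V.
At B: distances to the source charges are 0.350 m, 1.40 m; V_B = Σ kqᵢ/rᵢ = 150 V.
ΔV = V_B − V_A = 62.9 V.
W_ext = qΔV = (5.85×10⁻⁹ C)(62.9 V) = 3.68×10⁻⁷ J.

3.68×10⁻⁷ J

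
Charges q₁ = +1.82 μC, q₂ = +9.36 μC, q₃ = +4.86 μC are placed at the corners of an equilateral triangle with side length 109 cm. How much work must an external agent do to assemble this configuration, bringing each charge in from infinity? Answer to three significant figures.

The work to assemble the configuration equals its total potential energy, U = Σ kqᵢqⱼ/rᵢⱼ over all pairs.
All three pair separations equal the side length, 1.09 m.
U = (0.141) + (0.0730) + (0.375) = 0.589 J.

0.589 J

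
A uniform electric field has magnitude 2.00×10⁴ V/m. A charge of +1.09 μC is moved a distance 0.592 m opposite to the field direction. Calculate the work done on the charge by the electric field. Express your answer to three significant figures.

The potential change for a displacement 0.592 m opposite to the field direction is ΔV = +Ed = 1.18×10⁴ V.
W_field = −qΔV = -0.0129 J.

-0.0129 J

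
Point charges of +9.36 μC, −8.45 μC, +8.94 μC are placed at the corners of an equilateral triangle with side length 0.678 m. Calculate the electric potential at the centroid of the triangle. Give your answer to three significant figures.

The total potential is the scalar sum of each charge's contribution, V = Σ kqᵢ/rᵢ.
The distance from each vertex to the centroid is a/√3 = 0.391 m.
V = k[(9.36×10⁻⁶)/(0.391) + (-8.45×10⁻⁶)/(0.391) + (8.94×10⁻⁶)/(0.391)] = 2.26×10⁵ V.

2.26×10⁵ V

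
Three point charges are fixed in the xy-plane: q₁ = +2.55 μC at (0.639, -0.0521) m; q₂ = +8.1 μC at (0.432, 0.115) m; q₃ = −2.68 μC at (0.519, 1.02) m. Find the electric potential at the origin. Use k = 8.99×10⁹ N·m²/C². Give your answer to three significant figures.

The total potential is the scalar sum of each charge's contribution, V = Σ kqᵢ/rᵢ.
Distances from the field point to each charge: r₁ = 0.641 m, r₂ = 0.447 m, r₃ = 1.14 m.
V = k[(2.55×10⁻⁶)/(0.641) + (8.10×10⁻⁶)/(0.447) + (-2.68×10⁻⁶)/(1.14)] = 1.78×10⁵ V.

1.78×10⁵ V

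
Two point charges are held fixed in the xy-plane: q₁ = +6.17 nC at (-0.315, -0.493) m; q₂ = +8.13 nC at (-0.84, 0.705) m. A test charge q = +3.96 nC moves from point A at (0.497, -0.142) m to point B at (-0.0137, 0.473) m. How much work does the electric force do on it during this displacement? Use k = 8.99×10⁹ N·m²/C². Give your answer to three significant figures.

-1.23×10⁻⁷ J

The work done by the electric force is W_field = −ΔU = −q(V_B − V_A) = q(V_A − V_B).
At A: distances to the source charges are 0.885 m, 1.58 m; V_A = Σ kqᵢ/rᵢ = 109 V.
At B: distances to the source charges are 1.01 m, 0.858 m; V_B = Σ kqᵢ/rᵢ = 140 V.
ΔV = V_B − V_A = 31.1 V.
W_field = −qΔV = −(3.96×10⁻⁹ C)(31.1 V) = -1.23×10⁻⁷ J.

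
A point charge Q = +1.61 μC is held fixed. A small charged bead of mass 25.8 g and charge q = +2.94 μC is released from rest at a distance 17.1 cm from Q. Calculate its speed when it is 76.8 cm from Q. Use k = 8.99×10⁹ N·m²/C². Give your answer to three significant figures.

Only the electrostatic force acts, so mechanical energy is conserved: ½mv² = U₁ − U₂ = kQq(1/r₁ − 1/r₂).
U₁ − U₂ = (8.99×10⁹ N·m²/C²)(1.61×10⁻⁶ C)(2.94×10⁻⁶ C)(1/0.171 − 1/0.768) = 0.193 J.
v = √(2·0.193/0.0258) = 3.87 m/s.

3.87 m/s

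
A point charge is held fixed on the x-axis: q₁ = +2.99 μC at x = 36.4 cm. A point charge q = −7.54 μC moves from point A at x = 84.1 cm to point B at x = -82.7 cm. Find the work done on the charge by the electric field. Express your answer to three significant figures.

The work done by the electric force is W_field = −ΔU = −q(V_B − V_A) = q(V_A − V_B).
At A: distance to the source charge is 0.477 m; V_A = kq₁/r = 5.64×10⁴ V.
At B: distance to the source charge is 1.19 m; V_B = kq₁/r = 2.26×10⁴ V.
ΔV = V_B − V_A = -3.38×10⁴ V.
W_field = −qΔV = −(-7.54×10⁻⁶ C)(-3.38×10⁴ V) = -0.255 J.

-0.255 J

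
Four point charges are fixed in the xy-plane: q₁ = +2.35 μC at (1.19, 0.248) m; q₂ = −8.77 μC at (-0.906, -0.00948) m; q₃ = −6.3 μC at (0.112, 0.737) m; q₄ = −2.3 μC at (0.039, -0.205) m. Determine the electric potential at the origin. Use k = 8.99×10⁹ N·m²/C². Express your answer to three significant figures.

-2.45×10⁵ V

The total potential is the scalar sum of each charge's contribution, V = Σ kqᵢ/rᵢ.
Distances from the field point to each charge: r₁ = 1.22 m, r₂ = 0.906 m, r₃ = 0.745 m, r₄ = 0.209 m.
V = k[(2.35×10⁻⁶)/(1.22) + (-8.77×10⁻⁶)/(0.906) + (-6.30×10⁻⁶)/(0.745) + (-2.30×10⁻⁶)/(0.209)] = -2.45×10⁵ V.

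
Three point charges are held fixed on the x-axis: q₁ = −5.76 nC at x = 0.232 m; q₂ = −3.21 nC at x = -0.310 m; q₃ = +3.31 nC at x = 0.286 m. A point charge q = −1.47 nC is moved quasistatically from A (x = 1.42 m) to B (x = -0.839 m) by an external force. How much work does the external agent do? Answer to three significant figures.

For quasistatic motion the external work equals the change in potential energy: W_ext = qΔV = q(V_B − V_A).
At A: distances to the source charges are 1.19 m, 1.73 m, 1.13 m; V_A = Σ kqᵢ/rᵢ = -34.0 V.
At B: distances to the source charges are 1.07 m, 0.529 m, 1.12 m; V_B = Σ kqᵢ/rᵢ = -76.5 V.
ΔV = V_B − V_A = -42.4 V.
W_ext = qΔV = (-1.47×10⁻⁹ C)(-42.4 V) = 6.24×10⁻⁸ J.

6.24×10⁻⁸ J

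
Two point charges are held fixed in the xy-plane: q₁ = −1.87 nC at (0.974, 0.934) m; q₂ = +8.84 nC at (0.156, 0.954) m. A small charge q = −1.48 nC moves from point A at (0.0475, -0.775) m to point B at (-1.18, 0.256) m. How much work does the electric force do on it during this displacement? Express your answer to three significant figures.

1.19×10⁻⁸ J

The work done by the electric force is W_field = −ΔU = −q(V_B − V_A) = q(V_A − V_B).
At A: distances to the source charges are 1.94 m, 1.73 m; V_A = Σ kqᵢ/rᵢ = 37.2 V.
At B: distances to the source charges are 2.26 m, 1.51 m; V_B = Σ kqᵢ/rᵢ = 45.3 V.
ΔV = V_B − V_A = 8.05 V.
W_field = −qΔV = −(-1.48×10⁻⁹ C)(8.05 V) = 1.19×10⁻⁸ J.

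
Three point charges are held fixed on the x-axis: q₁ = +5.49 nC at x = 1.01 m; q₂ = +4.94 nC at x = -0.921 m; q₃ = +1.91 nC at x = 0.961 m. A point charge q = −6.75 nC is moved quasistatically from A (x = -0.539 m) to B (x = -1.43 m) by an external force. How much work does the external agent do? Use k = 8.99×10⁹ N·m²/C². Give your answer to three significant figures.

For quasistatic motion the external work equals the change in potential energy: W_ext = qΔV = q(V_B − V_A).
At A: distances to the source charges are 1.55 m, 0.382 m, 1.50 m; V_A = Σ kqᵢ/rᵢ = 160 V.
At B: distances to the source charges are 2.44 m, 0.509 m, 2.39 m; V_B = Σ kqᵢ/rᵢ = 115 V.
ΔV = V_B − V_A = -44.9 V.
W_ext = qΔV = (-6.75×10⁻⁹ C)(-44.9 V) = 3.03×10⁻⁷ J.

3.03×10⁻⁷ J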